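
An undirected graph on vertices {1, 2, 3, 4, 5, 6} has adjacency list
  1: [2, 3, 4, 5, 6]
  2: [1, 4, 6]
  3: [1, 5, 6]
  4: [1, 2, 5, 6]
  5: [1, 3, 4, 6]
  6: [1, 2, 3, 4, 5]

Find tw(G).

3

A width-3 tree decomposition is:
Bags: B1 = {1, 4, 5, 6}  B2 = {1, 3, 5, 6}  B3 = {1, 2, 4, 6}
Tree: B1–B2, B1–B3
Each bag holds 4 vertices, so the decomposition has width 3, which upper-bounds the treewidth. For the lower bound, the 4 vertices {1, 3, 5, 6} are pairwise adjacent, and any tree decomposition puts a clique entirely inside one bag — forcing width ≥ 3. Hence tw(G) = 3 exactly.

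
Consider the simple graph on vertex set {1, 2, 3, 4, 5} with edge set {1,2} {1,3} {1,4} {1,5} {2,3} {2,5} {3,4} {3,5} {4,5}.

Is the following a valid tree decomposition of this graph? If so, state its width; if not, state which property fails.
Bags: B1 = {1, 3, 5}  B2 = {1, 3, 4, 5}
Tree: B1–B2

A tree decomposition must satisfy three properties: every vertex lies in some bag; for every edge, both endpoints lie together in some bag; and for every vertex, the bags containing it form a connected subtree. Here vertex 2 appears in no bag, so the decomposition is invalid.

No — vertex 2 appears in no bag.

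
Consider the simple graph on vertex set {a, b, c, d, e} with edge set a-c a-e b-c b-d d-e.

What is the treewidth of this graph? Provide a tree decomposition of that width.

Treewidth 2.
One such decomposition:
Bags: B1 = {b, c, d}  B2 = {c, d, e}  B3 = {a, c, e}
Tree: B1–B2, B2–B3

The largest bag has 3 vertices, giving width 2; this decomposition certifies tw(G) ≤ 2. The edges c–b–d–e–a–c form a cycle, so G is not a tree and its treewidth is at least 2. The upper and lower bounds meet at 2, so that is the treewidth.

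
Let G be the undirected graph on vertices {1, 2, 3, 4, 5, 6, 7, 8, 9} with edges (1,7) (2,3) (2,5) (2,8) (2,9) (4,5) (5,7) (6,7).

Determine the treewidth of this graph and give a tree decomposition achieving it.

Treewidth 1.
One such decomposition:
Bags: B1 = {2, 9}  B2 = {2, 3}  B3 = {2, 5}  B4 = {5, 7}  B5 = {2, 8}  B6 = {6, 7}  B7 = {1, 7}  B8 = {4, 5}
Tree: B1–B2, B1–B3, B3–B4, B3–B5, B4–B6, B6–B7, B4–B8

Every bag has size at most 2, so the width is 2 − 1 = 1 and tw(G) ≤ 1. Since G has at least one edge (e.g. 9–2), it is not an edgeless graph, so tw(G) ≥ 1. Combining the bounds, tw(G) = 1.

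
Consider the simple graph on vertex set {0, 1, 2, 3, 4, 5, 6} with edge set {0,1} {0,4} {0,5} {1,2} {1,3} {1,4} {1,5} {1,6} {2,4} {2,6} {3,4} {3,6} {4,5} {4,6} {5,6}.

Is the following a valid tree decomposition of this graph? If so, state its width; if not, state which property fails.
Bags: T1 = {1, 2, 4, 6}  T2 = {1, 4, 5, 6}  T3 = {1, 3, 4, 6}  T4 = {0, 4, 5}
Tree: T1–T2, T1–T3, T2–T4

A tree decomposition must satisfy three properties: every vertex lies in some bag; for every edge, both endpoints lie together in some bag; and for every vertex, the bags containing it form a connected subtree. Here edge (1,0) lies in no bag, so the decomposition is invalid.

No — edge (1,0) lies in no bag.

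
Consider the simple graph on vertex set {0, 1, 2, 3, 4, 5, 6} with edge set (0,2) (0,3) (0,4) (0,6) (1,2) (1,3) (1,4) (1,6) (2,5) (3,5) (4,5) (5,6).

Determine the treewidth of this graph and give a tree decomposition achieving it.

Treewidth 3.
One optimal decomposition is:
Bags: B1 = {0, 1, 3, 5}  B2 = {0, 1, 2, 5}  B3 = {0, 1, 4, 5}  B4 = {0, 1, 5, 6}
Tree: B1–B2, B2–B3, B3–B4

The largest bag has 4 vertices, giving width 3; this decomposition certifies tw(G) ≤ 3. For the lower bound: the 4 vertex sets {3,5}, {0,2}, {1}, {4} are disjoint, each induces a connected subgraph, and every pair is joined by at least one edge of G. Contracting each set to a single vertex therefore yields K_{4} as a minor, and since treewidth is minor-monotone, tw(G) ≥ tw(K_{4}) = 3. Therefore the treewidth is 3.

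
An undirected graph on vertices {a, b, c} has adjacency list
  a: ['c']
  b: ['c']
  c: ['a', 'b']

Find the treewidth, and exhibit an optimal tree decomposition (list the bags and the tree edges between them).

Treewidth 1.
One such decomposition:
Bags: B1 = {b, c}  B2 = {a, c}
Tree: B1–B2

The largest bag has 2 vertices, giving width 1; this decomposition certifies tw(G) ≤ 1. Since G has at least one edge (e.g. c–b), it is not an edgeless graph, so tw(G) ≥ 1. Combining the bounds, tw(G) = 1.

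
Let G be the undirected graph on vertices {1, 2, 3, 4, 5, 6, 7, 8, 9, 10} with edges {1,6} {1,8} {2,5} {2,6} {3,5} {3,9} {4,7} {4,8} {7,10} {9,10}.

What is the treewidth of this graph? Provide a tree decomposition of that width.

Treewidth 2.
Bags: B1 = {4, 7, 8}  B2 = {1, 7, 8}  B3 = {1, 6, 7}  B4 = {2, 6, 7}  B5 = {2, 5, 7}  B6 = {3, 5, 7}  B7 = {3, 7, 9}  B8 = {7, 9, 10}
Tree: B1–B2, B2–B3, B3–B4, B4–B5, B5–B6, B6–B7, B7–B8

Every bag has size at most 3, so the width is 3 − 1 = 2 and tw(G) ≤ 2. Since 7–4–8–1–6–2–5–3–9–10–7 is a cycle in G, G is not acyclic. Forests are exactly the graphs of treewidth ≤ 1, so tw(G) ≥ 2. The upper and lower bounds meet at 2, so that is the treewidth.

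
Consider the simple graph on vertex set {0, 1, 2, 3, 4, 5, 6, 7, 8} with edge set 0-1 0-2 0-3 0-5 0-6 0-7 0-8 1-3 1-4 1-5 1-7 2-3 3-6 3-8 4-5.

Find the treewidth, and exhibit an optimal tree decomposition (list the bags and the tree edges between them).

Treewidth 2.
One such decomposition:
Bags: B1 = {0, 1, 5}  B2 = {0, 1, 7}  B3 = {0, 1, 3}  B4 = {0, 2, 3}  B5 = {0, 3, 6}  B6 = {0, 3, 8}  B7 = {1, 4, 5}
Tree: B1–B2, B1–B3, B3–B4, B4–B5, B5–B6, B1–B7

The largest bag has 3 vertices, giving width 2; this decomposition certifies tw(G) ≤ 2. For the lower bound, the 3 vertices {0, 3, 8} are pairwise adjacent, and any tree decomposition puts a clique entirely inside one bag — forcing width ≥ 2. The upper and lower bounds meet at 2, so that is the treewidth.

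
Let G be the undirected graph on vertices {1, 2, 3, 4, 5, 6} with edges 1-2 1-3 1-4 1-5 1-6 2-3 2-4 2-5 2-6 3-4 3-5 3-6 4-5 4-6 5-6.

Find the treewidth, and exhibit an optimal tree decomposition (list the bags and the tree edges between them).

Treewidth 5.
Bags: B1 = {1, 2, 3, 4, 5, 6}
Tree: (single bag)

With just one bag of size 6, the width is 6 − 1 = 5, so tw(G) ≤ 5. On the other hand G contains the 6-clique {1, 2, 3, 4, 5, 6}. A clique must lie in a single bag of any decomposition, so no decomposition can have width below 5. The upper and lower bounds meet at 5, so that is the treewidth.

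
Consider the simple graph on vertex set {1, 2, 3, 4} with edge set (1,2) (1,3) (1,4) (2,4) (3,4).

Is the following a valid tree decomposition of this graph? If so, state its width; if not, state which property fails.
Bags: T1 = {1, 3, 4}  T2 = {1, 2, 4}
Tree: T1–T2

Yes; width 2.

Checking the three conditions: (i) the bags cover all of {1, 2, 3, 4}; (ii) for each edge, some bag contains both endpoints; (iii) the bags containing any fixed vertex form a subtree. All hold, so the decomposition is valid with width 3 − 1 = 2.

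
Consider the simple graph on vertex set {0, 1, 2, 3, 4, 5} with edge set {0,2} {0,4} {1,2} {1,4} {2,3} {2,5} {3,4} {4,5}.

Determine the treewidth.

A width-2 tree decomposition is:
Bags: B1 = {1, 2, 4}  B2 = {2, 3, 4}  B3 = {2, 4, 5}  B4 = {0, 2, 4}
Tree: B1–B2, B2–B3, B3–B4
The largest bag has 3 vertices, giving width 2; this decomposition certifies tw(G) ≤ 2. The edges 1–4–3–2–1 form a cycle, so G is not a tree and its treewidth is at least 2. The upper and lower bounds meet at 2, so that is the treewidth.

2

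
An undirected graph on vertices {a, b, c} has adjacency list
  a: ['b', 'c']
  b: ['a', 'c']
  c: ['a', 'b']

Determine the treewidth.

A width-2 tree decomposition is:
Bags: B1 = {a, b, c}
Tree: (single bag)
With just one bag of size 3, the width is 3 − 1 = 2, so tw(G) ≤ 2. Conversely, {a, b, c} is a clique of size 3, and the vertices of any clique must share a bag in every tree decomposition; so some bag has ≥ 3 vertices and tw(G) ≥ 2. The upper and lower bounds meet at 2, so that is the treewidth.

2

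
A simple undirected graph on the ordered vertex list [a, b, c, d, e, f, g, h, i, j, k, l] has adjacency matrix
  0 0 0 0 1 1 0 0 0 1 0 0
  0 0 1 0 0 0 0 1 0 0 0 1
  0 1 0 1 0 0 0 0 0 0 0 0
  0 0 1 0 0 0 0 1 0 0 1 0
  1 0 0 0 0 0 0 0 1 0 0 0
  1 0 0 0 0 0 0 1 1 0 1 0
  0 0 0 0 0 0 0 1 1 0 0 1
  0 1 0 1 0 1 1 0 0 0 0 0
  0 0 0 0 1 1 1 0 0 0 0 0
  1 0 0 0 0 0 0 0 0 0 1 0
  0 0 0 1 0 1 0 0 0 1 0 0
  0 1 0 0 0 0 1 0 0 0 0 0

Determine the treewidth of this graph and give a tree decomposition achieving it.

Every bag has size at most 4, so the width is 4 − 1 = 3 and tw(G) ≤ 3. For the lower bound: the 4 vertex sets {a,e,j}, {i}, {f}, {d,g,h,k} are disjoint, each induces a connected subgraph, and every pair is joined by at least one edge of G. Contracting each set to a single vertex therefore yields K_{4} as a minor, and since treewidth is minor-monotone, tw(G) ≥ tw(K_{4}) = 3. Hence tw(G) = 3 exactly.

Treewidth 3.
One optimal decomposition is:
Bags: B1 = {a, e, i, j}  B2 = {a, f, i, j}  B3 = {f, i, j, k}  B4 = {f, g, i, k}  B5 = {f, g, h, k}  B6 = {d, g, h, k}  B7 = {d, g, h, l}  B8 = {b, d, h, l}  B9 = {b, c, d, l}
Tree: B1–B2, B2–B3, B3–B4, B4–B5, B5–B6, B6–B7, B7–B8, B8–B9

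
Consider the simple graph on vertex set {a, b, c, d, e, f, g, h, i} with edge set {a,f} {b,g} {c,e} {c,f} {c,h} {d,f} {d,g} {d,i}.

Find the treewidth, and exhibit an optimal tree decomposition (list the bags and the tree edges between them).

Treewidth 1.
Bags: B1 = {d, i}  B2 = {d, g}  B3 = {b, g}  B4 = {d, f}  B5 = {c, f}  B6 = {c, e}  B7 = {a, f}  B8 = {c, h}
Tree: B1–B2, B2–B3, B1–B4, B4–B5, B5–B6, B4–B7, B6–B8

Each bag holds 2 vertices, so the decomposition has width 1, which upper-bounds the treewidth. Any graph with an edge has treewidth ≥ 1, and G has the edge d–i. Combining the bounds, tw(G) = 1.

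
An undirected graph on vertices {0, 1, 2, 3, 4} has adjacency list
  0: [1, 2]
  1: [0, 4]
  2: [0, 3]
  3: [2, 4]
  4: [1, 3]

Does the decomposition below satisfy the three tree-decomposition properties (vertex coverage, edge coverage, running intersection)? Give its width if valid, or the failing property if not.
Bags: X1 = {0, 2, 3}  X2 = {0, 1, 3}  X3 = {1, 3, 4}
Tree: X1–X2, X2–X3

Checking the three conditions: (i) the bags cover all of {0, 1, 2, 3, 4}; (ii) for each edge, some bag contains both endpoints; (iii) the bags containing any fixed vertex form a subtree. All hold, so the decomposition is valid with width 3 − 1 = 2.

Yes; width 2.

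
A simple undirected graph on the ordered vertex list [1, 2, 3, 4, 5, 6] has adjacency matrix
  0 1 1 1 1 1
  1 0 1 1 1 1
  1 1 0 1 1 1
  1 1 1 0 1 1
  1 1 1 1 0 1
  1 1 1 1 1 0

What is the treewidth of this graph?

A width-5 tree decomposition is:
Bags: B1 = {1, 2, 3, 4, 5, 6}
Tree: (single bag)
With just one bag of size 6, the width is 6 − 1 = 5, so tw(G) ≤ 5. For the lower bound, the 6 vertices {1, 2, 3, 4, 5, 6} are pairwise adjacent, and any tree decomposition puts a clique entirely inside one bag — forcing width ≥ 5. Hence tw(G) = 5 exactly.

5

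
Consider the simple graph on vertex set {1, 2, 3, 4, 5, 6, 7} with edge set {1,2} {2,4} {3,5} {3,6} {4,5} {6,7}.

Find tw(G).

A width-1 tree decomposition is:
Bags: B1 = {1, 2}  B2 = {2, 4}  B3 = {4, 5}  B4 = {3, 5}  B5 = {3, 6}  B6 = {6, 7}
Tree: B1–B2, B2–B3, B3–B4, B4–B5, B5–B6
The largest bag has 2 vertices, giving width 1; this decomposition certifies tw(G) ≤ 1. Since G has at least one edge (e.g. 1–2), it is not an edgeless graph, so tw(G) ≥ 1. Combining the bounds, tw(G) = 1.

1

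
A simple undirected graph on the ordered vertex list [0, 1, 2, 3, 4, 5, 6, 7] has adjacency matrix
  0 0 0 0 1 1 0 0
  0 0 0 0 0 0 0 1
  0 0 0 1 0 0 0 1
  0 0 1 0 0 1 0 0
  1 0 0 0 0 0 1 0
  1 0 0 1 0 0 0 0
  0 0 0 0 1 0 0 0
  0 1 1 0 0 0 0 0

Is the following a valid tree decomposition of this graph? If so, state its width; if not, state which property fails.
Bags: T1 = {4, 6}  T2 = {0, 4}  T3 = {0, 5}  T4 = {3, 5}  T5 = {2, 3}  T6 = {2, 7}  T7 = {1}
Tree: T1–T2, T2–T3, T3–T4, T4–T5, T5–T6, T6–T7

A tree decomposition must satisfy three properties: every vertex lies in some bag; for every edge, both endpoints lie together in some bag; and for every vertex, the bags containing it form a connected subtree. Here edge (7,1) lies in no bag, so the decomposition is invalid.

No — edge (7,1) lies in no bag.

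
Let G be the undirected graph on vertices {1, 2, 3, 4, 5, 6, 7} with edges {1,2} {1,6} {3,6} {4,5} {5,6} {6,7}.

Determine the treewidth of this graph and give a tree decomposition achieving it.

Treewidth 1.
Bags: B1 = {1, 6}  B2 = {5, 6}  B3 = {4, 5}  B4 = {3, 6}  B5 = {1, 2}  B6 = {6, 7}
Tree: B1–B2, B2–B3, B1–B4, B1–B5, B1–B6

Every bag has size at most 2, so the width is 2 − 1 = 1 and tw(G) ≤ 1. Any graph with an edge has treewidth ≥ 1, and G has the edge 1–6. Therefore the treewidth is 1.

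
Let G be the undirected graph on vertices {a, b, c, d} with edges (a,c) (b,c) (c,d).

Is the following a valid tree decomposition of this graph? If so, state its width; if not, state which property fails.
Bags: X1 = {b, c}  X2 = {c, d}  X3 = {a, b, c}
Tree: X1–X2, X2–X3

No — bags containing vertex b are not connected in the tree.

A tree decomposition must satisfy three properties: every vertex lies in some bag; for every edge, both endpoints lie together in some bag; and for every vertex, the bags containing it form a connected subtree. Here bags containing vertex b are not connected in the tree, so the decomposition is invalid.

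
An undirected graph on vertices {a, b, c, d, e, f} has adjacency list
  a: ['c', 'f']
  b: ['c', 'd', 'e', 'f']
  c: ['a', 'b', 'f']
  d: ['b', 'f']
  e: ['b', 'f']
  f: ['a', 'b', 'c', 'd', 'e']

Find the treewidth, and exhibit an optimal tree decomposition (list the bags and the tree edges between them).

Each bag holds 3 vertices, so the decomposition has width 2, which upper-bounds the treewidth. Conversely, {a, c, f} is a clique of size 3, and the vertices of any clique must share a bag in every tree decomposition; so some bag has ≥ 3 vertices and tw(G) ≥ 2. Combining the bounds, tw(G) = 2.

Treewidth 2.
One optimal decomposition is:
Bags: B1 = {b, c, f}  B2 = {a, c, f}  B3 = {b, e, f}  B4 = {b, d, f}
Tree: B1–B2, B1–B3, B3–B4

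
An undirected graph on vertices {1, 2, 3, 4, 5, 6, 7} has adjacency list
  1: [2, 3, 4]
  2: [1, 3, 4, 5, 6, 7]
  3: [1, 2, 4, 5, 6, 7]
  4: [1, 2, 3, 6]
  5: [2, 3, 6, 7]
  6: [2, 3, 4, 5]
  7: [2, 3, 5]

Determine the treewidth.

A width-3 tree decomposition is:
Bags: B1 = {2, 3, 4, 6}  B2 = {2, 3, 5, 6}  B3 = {1, 2, 3, 4}  B4 = {2, 3, 5, 7}
Tree: B1–B2, B1–B3, B2–B4
Each bag holds 4 vertices, so the decomposition has width 3, which upper-bounds the treewidth. For the lower bound, the 4 vertices {1, 2, 3, 4} are pairwise adjacent, and any tree decomposition puts a clique entirely inside one bag — forcing width ≥ 3. Combining the bounds, tw(G) = 3.

3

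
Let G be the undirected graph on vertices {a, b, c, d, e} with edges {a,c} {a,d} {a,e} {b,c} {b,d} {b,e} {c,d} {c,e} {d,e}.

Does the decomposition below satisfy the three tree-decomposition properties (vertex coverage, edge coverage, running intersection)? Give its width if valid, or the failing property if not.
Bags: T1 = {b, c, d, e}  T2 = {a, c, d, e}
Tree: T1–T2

Yes; width 3.

Vertex coverage: the bags together contain {a, b, c, d, e}, the full vertex set. Edge coverage: each edge of G has both endpoints in at least one bag. Running intersection: for every vertex, the bags containing it form a connected subtree. All three properties hold, so this is a valid tree decomposition of width max|bag| − 1 = 3, and hence tw(G) ≤ 3.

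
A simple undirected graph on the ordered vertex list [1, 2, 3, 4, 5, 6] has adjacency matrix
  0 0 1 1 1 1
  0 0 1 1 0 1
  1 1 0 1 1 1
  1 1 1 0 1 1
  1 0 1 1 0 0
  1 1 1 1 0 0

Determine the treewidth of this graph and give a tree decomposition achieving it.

The largest bag has 4 vertices, giving width 3; this decomposition certifies tw(G) ≤ 3. On the other hand G contains the 4-clique {1, 3, 4, 5}. A clique must lie in a single bag of any decomposition, so no decomposition can have width below 3. Combining the bounds, tw(G) = 3.

Treewidth 3.
One such decomposition:
Bags: B1 = {1, 3, 4, 6}  B2 = {1, 3, 4, 5}  B3 = {2, 3, 4, 6}
Tree: B1–B2, B1–B3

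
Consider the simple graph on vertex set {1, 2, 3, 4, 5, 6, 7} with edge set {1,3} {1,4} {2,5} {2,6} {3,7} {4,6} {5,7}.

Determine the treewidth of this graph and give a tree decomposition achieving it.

The largest bag has 3 vertices, giving width 2; this decomposition certifies tw(G) ≤ 2. The edges 5–7–3–1–4–6–2–5 form a cycle, so G is not a tree and its treewidth is at least 2. Therefore the treewidth is 2.

Treewidth 2.
One such decomposition:
Bags: B1 = {3, 5, 7}  B2 = {1, 3, 5}  B3 = {1, 4, 5}  B4 = {4, 5, 6}  B5 = {2, 5, 6}
Tree: B1–B2, B2–B3, B3–B4, B4–B5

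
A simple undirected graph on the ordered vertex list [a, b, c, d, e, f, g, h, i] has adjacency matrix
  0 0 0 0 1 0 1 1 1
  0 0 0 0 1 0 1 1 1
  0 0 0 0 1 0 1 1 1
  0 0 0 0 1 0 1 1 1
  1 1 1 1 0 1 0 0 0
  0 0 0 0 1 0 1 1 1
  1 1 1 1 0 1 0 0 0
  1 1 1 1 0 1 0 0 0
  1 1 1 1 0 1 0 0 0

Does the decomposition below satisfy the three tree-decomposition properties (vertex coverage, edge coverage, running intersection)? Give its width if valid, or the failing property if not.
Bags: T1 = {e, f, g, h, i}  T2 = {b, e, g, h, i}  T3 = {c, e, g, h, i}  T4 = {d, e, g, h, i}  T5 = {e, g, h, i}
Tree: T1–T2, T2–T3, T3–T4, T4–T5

A tree decomposition must satisfy three properties: every vertex lies in some bag; for every edge, both endpoints lie together in some bag; and for every vertex, the bags containing it form a connected subtree. Here vertex a appears in no bag, so the decomposition is invalid.

No — vertex a appears in no bag.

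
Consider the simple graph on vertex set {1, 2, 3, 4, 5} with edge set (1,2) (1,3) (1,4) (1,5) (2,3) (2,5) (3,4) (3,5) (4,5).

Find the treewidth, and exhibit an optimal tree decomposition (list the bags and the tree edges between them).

Each bag holds 4 vertices, so the decomposition has width 3, which upper-bounds the treewidth. Conversely, {1, 2, 3, 5} is a clique of size 4, and the vertices of any clique must share a bag in every tree decomposition; so some bag has ≥ 4 vertices and tw(G) ≥ 3. The upper and lower bounds meet at 3, so that is the treewidth.

Treewidth 3.
Bags: B1 = {1, 2, 3, 5}  B2 = {1, 3, 4, 5}
Tree: B1–B2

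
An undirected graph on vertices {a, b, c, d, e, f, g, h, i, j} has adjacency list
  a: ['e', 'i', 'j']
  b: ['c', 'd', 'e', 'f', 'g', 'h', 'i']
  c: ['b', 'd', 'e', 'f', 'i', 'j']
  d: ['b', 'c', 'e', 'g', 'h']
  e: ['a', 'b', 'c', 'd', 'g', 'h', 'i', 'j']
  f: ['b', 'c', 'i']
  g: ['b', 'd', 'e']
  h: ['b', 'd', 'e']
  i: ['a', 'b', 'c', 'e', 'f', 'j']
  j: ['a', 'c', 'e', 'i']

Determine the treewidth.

3

A width-3 tree decomposition is:
Bags: B1 = {c, e, i, j}  B2 = {b, c, e, i}  B3 = {a, e, i, j}  B4 = {b, c, d, e}  B5 = {b, c, f, i}  B6 = {b, d, e, g}  B7 = {b, d, e, h}
Tree: B1–B2, B1–B3, B2–B4, B2–B5, B4–B6, B4–B7
Every bag has size at most 4, so the width is 4 − 1 = 3 and tw(G) ≤ 3. On the other hand G contains the 4-clique {c, e, i, j}. A clique must lie in a single bag of any decomposition, so no decomposition can have width below 3. The upper and lower bounds meet at 3, so that is the treewidth.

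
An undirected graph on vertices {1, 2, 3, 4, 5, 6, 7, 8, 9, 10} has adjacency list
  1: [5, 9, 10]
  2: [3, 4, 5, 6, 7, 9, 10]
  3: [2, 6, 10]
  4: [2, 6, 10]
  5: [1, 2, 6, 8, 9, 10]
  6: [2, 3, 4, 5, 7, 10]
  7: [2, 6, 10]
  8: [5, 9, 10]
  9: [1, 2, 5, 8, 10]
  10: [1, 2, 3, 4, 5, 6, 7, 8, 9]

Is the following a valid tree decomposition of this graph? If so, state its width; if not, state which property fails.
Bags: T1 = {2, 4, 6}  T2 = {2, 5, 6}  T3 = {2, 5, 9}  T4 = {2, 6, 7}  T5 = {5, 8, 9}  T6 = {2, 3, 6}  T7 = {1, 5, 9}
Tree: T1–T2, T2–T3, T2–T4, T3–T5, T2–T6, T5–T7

No — vertex 10 appears in no bag.

A tree decomposition must satisfy three properties: every vertex lies in some bag; for every edge, both endpoints lie together in some bag; and for every vertex, the bags containing it form a connected subtree. Here vertex 10 appears in no bag, so the decomposition is invalid.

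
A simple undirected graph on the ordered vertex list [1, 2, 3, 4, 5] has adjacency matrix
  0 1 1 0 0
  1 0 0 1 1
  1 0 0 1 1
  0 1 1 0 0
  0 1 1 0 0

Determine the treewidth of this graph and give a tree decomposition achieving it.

Each bag holds 3 vertices, so the decomposition has width 2, which upper-bounds the treewidth. For the lower bound, G contains the cycle 4–2–1–3–4, so G is not a forest; only forests have treewidth ≤ 1, hence tw(G) ≥ 2. Combining the bounds, tw(G) = 2.

Treewidth 2.
One optimal decomposition is:
Bags: B1 = {2, 3, 4}  B2 = {1, 2, 3}  B3 = {2, 3, 5}
Tree: B1–B2, B2–B3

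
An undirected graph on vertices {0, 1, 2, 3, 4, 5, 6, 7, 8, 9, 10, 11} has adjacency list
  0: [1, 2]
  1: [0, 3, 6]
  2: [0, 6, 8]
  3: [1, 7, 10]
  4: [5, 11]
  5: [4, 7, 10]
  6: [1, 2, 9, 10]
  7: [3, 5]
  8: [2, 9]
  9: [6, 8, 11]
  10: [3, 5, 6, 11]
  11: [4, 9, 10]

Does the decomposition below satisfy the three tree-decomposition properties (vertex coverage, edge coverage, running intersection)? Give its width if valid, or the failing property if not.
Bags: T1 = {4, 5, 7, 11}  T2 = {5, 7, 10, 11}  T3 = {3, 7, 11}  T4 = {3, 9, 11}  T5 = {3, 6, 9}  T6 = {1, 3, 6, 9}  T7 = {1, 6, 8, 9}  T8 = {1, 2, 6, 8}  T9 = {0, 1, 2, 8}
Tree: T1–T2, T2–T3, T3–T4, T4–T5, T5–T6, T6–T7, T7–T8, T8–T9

A tree decomposition must satisfy three properties: every vertex lies in some bag; for every edge, both endpoints lie together in some bag; and for every vertex, the bags containing it form a connected subtree. Here edge (10,3) lies in no bag, so the decomposition is invalid.

No — edge (10,3) lies in no bag.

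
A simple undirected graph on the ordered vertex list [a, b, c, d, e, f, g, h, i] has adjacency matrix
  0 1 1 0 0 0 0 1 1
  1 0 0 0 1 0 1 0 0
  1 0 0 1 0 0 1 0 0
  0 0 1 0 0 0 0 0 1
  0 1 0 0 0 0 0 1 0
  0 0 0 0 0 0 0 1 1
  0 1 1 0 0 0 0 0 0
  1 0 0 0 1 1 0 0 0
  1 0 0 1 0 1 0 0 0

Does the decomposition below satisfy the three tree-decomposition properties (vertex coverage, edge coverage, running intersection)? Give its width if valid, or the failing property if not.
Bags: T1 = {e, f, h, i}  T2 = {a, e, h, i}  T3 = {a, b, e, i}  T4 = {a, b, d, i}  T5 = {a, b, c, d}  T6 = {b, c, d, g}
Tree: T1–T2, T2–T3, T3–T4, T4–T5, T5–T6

Every vertex of G appears in some bag (union = {a, b, c, d, e, f, g, h, i}); every edge is covered by a bag; and for each vertex v the set of bags containing v is connected in the bag tree. The decomposition is therefore valid. The largest bag has 4 vertices, so the width is 3.

Yes; width 3.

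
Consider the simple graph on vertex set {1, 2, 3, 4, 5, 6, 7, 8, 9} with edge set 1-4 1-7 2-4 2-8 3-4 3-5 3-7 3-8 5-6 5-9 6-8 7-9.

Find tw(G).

3

A width-3 tree decomposition is:
Bags: B1 = {2, 4, 6, 8}  B2 = {3, 4, 6, 8}  B3 = {3, 4, 5, 6}  B4 = {1, 3, 4, 5}  B5 = {1, 3, 5, 7}  B6 = {1, 5, 7, 9}
Tree: B1–B2, B2–B3, B3–B4, B4–B5, B5–B6
Each bag holds 4 vertices, so the decomposition has width 3, which upper-bounds the treewidth. For the lower bound: the 4 vertex sets {2,6,8}, {4}, {3}, {1,5,7,9} are disjoint, each induces a connected subgraph, and every pair is joined by at least one edge of G. Contracting each set to a single vertex therefore yields K_{4} as a minor, and since treewidth is minor-monotone, tw(G) ≥ tw(K_{4}) = 3. Combining the bounds, tw(G) = 3.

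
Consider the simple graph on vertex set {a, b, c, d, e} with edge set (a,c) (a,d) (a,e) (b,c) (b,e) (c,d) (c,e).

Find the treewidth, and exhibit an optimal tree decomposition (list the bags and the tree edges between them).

Treewidth 2.
Bags: B1 = {a, c, e}  B2 = {a, c, d}  B3 = {b, c, e}
Tree: B1–B2, B1–B3

The largest bag has 3 vertices, giving width 2; this decomposition certifies tw(G) ≤ 2. Conversely, {a, c, d} is a clique of size 3, and the vertices of any clique must share a bag in every tree decomposition; so some bag has ≥ 3 vertices and tw(G) ≥ 2. The upper and lower bounds meet at 2, so that is the treewidth.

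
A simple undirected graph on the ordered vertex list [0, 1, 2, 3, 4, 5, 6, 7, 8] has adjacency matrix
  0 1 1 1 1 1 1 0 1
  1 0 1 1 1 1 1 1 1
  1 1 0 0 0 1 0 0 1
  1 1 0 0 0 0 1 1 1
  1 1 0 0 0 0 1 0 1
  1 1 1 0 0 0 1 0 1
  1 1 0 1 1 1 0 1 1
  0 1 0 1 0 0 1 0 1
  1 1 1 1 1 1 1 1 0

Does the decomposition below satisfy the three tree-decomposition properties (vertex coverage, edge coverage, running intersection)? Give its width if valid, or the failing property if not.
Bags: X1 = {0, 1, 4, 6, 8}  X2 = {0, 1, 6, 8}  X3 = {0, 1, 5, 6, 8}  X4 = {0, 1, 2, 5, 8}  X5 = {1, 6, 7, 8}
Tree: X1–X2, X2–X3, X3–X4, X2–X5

A tree decomposition must satisfy three properties: every vertex lies in some bag; for every edge, both endpoints lie together in some bag; and for every vertex, the bags containing it form a connected subtree. Here vertex 3 appears in no bag, so the decomposition is invalid.

No — vertex 3 appears in no bag.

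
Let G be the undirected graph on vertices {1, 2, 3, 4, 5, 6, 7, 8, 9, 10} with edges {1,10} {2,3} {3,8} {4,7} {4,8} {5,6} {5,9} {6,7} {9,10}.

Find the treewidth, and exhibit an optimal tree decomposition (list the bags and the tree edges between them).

Treewidth 1.
Bags: B1 = {2, 3}  B2 = {3, 8}  B3 = {4, 8}  B4 = {4, 7}  B5 = {6, 7}  B6 = {5, 6}  B7 = {5, 9}  B8 = {9, 10}  B9 = {1, 10}
Tree: B1–B2, B2–B3, B3–B4, B4–B5, B5–B6, B6–B7, B7–B8, B8–B9

Every bag has size at most 2, so the width is 2 − 1 = 1 and tw(G) ≤ 1. Since G has at least one edge (e.g. 2–3), it is not an edgeless graph, so tw(G) ≥ 1. Hence tw(G) = 1 exactly.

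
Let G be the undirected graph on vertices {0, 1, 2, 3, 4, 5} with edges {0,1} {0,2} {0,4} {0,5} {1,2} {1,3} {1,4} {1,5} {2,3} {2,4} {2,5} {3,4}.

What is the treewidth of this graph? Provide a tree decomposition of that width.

The largest bag has 4 vertices, giving width 3; this decomposition certifies tw(G) ≤ 3. For the lower bound, the 4 vertices {0, 1, 2, 4} are pairwise adjacent, and any tree decomposition puts a clique entirely inside one bag — forcing width ≥ 3. Combining the bounds, tw(G) = 3.

Treewidth 3.
One such decomposition:
Bags: B1 = {0, 1, 2, 5}  B2 = {0, 1, 2, 4}  B3 = {1, 2, 3, 4}
Tree: B1–B2, B2–B3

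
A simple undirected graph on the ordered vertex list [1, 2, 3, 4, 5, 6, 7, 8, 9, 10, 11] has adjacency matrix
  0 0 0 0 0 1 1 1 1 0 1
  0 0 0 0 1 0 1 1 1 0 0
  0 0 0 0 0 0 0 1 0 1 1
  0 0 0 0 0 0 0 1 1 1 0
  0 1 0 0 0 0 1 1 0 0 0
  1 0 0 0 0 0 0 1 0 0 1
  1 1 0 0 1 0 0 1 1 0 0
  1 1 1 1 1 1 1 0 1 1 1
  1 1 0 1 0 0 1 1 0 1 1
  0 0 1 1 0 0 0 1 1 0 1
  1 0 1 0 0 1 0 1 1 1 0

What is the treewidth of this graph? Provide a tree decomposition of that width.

The largest bag has 4 vertices, giving width 3; this decomposition certifies tw(G) ≤ 3. On the other hand G contains the 4-clique {1, 8, 9, 11}. A clique must lie in a single bag of any decomposition, so no decomposition can have width below 3. Combining the bounds, tw(G) = 3.

Treewidth 3.
One optimal decomposition is:
Bags: B1 = {1, 8, 9, 11}  B2 = {8, 9, 10, 11}  B3 = {1, 7, 8, 9}  B4 = {2, 7, 8, 9}  B5 = {2, 5, 7, 8}  B6 = {3, 8, 10, 11}  B7 = {4, 8, 9, 10}  B8 = {1, 6, 8, 11}
Tree: B1–B2, B1–B3, B3–B4, B4–B5, B2–B6, B2–B7, B1–B8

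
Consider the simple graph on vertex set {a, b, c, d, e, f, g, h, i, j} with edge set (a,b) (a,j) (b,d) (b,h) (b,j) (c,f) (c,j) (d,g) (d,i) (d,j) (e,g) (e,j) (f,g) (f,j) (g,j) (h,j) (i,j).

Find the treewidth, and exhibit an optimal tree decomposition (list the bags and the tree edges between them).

Every bag has size at most 3, so the width is 3 − 1 = 2 and tw(G) ≤ 2. For the lower bound, the 3 vertices {d, g, j} are pairwise adjacent, and any tree decomposition puts a clique entirely inside one bag — forcing width ≥ 2. Hence tw(G) = 2 exactly.

Treewidth 2.
One such decomposition:
Bags: B1 = {b, h, j}  B2 = {b, d, j}  B3 = {d, g, j}  B4 = {e, g, j}  B5 = {f, g, j}  B6 = {d, i, j}  B7 = {a, b, j}  B8 = {c, f, j}
Tree: B1–B2, B2–B3, B3–B4, B4–B5, B2–B6, B2–B7, B5–B8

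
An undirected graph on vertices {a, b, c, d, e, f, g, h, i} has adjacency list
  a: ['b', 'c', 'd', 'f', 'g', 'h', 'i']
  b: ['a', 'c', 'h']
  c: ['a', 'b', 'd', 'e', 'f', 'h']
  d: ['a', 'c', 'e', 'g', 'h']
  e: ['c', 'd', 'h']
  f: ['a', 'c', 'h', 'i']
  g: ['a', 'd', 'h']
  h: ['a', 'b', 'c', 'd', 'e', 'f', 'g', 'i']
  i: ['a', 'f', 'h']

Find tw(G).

A width-3 tree decomposition is:
Bags: B1 = {a, c, f, h}  B2 = {a, f, h, i}  B3 = {a, b, c, h}  B4 = {a, c, d, h}  B5 = {c, d, e, h}  B6 = {a, d, g, h}
Tree: B1–B2, B1–B3, B3–B4, B4–B5, B4–B6
Each bag holds 4 vertices, so the decomposition has width 3, which upper-bounds the treewidth. Conversely, {c, d, e, h} is a clique of size 4, and the vertices of any clique must share a bag in every tree decomposition; so some bag has ≥ 4 vertices and tw(G) ≥ 3. Hence tw(G) = 3 exactly.

3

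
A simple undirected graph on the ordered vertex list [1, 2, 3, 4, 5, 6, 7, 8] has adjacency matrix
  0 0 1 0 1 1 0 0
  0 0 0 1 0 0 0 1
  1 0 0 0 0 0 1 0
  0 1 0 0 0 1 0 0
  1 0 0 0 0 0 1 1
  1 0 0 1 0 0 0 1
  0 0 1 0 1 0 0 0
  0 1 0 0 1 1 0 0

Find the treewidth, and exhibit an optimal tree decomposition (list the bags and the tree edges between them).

Each bag holds 3 vertices, so the decomposition has width 2, which upper-bounds the treewidth. Since 2–4–6–8–2 is a cycle in G, G is not acyclic. Forests are exactly the graphs of treewidth ≤ 1, so tw(G) ≥ 2. Therefore the treewidth is 2.

Treewidth 2.
Bags: B1 = {2, 4, 8}  B2 = {4, 6, 8}  B3 = {5, 6, 8}  B4 = {1, 5, 6}  B5 = {1, 5, 7}  B6 = {1, 3, 7}
Tree: B1–B2, B2–B3, B3–B4, B4–B5, B5–B6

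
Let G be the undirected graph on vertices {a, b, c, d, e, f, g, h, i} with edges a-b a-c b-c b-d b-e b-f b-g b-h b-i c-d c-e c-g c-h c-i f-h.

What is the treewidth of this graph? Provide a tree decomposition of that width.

Every bag has size at most 3, so the width is 3 − 1 = 2 and tw(G) ≤ 2. For the lower bound, the 3 vertices {b, c, d} are pairwise adjacent, and any tree decomposition puts a clique entirely inside one bag — forcing width ≥ 2. The upper and lower bounds meet at 2, so that is the treewidth.

Treewidth 2.
One optimal decomposition is:
Bags: B1 = {b, c, g}  B2 = {b, c, i}  B3 = {b, c, h}  B4 = {a, b, c}  B5 = {b, f, h}  B6 = {b, c, d}  B7 = {b, c, e}
Tree: B1–B2, B2–B3, B2–B4, B3–B5, B2–B6, B6–B7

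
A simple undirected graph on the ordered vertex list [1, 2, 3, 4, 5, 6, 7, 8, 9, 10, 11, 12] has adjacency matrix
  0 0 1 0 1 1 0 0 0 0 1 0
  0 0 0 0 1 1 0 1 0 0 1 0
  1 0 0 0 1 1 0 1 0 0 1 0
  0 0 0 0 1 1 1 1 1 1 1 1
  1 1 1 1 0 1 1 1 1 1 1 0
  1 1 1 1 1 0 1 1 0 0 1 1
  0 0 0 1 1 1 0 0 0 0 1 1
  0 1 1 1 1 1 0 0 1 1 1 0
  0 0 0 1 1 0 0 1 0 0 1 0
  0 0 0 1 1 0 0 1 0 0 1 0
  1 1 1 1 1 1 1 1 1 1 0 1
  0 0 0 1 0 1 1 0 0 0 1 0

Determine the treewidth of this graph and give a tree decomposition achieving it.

Treewidth 4.
One such decomposition:
Bags: B1 = {4, 5, 6, 8, 11}  B2 = {4, 5, 8, 10, 11}  B3 = {2, 5, 6, 8, 11}  B4 = {4, 5, 8, 9, 11}  B5 = {4, 5, 6, 7, 11}  B6 = {3, 5, 6, 8, 11}  B7 = {1, 3, 5, 6, 11}  B8 = {4, 6, 7, 11, 12}
Tree: B1–B2, B1–B3, B1–B4, B1–B5, B1–B6, B6–B7, B5–B8

The largest bag has 5 vertices, giving width 4; this decomposition certifies tw(G) ≤ 4. Conversely, {4, 6, 7, 11, 12} is a clique of size 5, and the vertices of any clique must share a bag in every tree decomposition; so some bag has ≥ 5 vertices and tw(G) ≥ 4. Combining the bounds, tw(G) = 4.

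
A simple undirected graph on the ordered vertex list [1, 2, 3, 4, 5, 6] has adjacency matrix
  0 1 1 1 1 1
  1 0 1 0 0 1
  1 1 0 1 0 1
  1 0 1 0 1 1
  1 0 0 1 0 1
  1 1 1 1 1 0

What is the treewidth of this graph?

A width-3 tree decomposition is:
Bags: B1 = {1, 2, 3, 6}  B2 = {1, 3, 4, 6}  B3 = {1, 4, 5, 6}
Tree: B1–B2, B2–B3
Each bag holds 4 vertices, so the decomposition has width 3, which upper-bounds the treewidth. For the lower bound, the 4 vertices {1, 2, 3, 6} are pairwise adjacent, and any tree decomposition puts a clique entirely inside one bag — forcing width ≥ 3. The upper and lower bounds meet at 3, so that is the treewidth.

3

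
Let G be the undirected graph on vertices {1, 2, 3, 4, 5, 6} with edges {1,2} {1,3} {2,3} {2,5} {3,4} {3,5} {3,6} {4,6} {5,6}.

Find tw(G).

2

A width-2 tree decomposition is:
Bags: B1 = {2, 3, 5}  B2 = {3, 5, 6}  B3 = {1, 2, 3}  B4 = {3, 4, 6}
Tree: B1–B2, B1–B3, B2–B4
Every bag has size at most 3, so the width is 3 − 1 = 2 and tw(G) ≤ 2. On the other hand G contains the 3-clique {1, 2, 3}. A clique must lie in a single bag of any decomposition, so no decomposition can have width below 2. Combining the bounds, tw(G) = 2.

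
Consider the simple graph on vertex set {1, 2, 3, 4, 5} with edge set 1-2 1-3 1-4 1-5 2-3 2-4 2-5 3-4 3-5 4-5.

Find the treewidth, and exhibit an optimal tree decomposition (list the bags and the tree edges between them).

Treewidth 4.
One optimal decomposition is:
Bags: B1 = {1, 2, 3, 4, 5}
Tree: (single bag)

With just one bag of size 5, the width is 5 − 1 = 4, so tw(G) ≤ 4. For the lower bound, the 5 vertices {1, 2, 3, 4, 5} are pairwise adjacent, and any tree decomposition puts a clique entirely inside one bag — forcing width ≥ 4. The upper and lower bounds meet at 4, so that is the treewidth.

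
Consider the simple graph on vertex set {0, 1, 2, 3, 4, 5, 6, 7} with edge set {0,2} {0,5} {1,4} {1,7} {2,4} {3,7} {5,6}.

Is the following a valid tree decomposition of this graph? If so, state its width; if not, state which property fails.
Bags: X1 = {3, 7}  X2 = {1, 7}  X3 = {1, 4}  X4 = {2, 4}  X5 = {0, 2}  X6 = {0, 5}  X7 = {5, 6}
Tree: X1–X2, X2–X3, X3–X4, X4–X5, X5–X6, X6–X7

Every vertex of G appears in some bag (union = {0, 1, 2, 3, 4, 5, 6, 7}); every edge is covered by a bag; and for each vertex v the set of bags containing v is connected in the bag tree. The decomposition is therefore valid. The largest bag has 2 vertices, so the width is 1.

Yes; width 1.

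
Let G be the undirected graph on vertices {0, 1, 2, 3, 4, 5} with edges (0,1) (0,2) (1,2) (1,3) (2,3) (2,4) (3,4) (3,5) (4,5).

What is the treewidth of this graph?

A width-2 tree decomposition is:
Bags: B1 = {0, 1, 2}  B2 = {1, 2, 3}  B3 = {2, 3, 4}  B4 = {3, 4, 5}
Tree: B1–B2, B2–B3, B3–B4
The largest bag has 3 vertices, giving width 2; this decomposition certifies tw(G) ≤ 2. Conversely, {0, 1, 2} is a clique of size 3, and the vertices of any clique must share a bag in every tree decomposition; so some bag has ≥ 3 vertices and tw(G) ≥ 2. Therefore the treewidth is 2.

2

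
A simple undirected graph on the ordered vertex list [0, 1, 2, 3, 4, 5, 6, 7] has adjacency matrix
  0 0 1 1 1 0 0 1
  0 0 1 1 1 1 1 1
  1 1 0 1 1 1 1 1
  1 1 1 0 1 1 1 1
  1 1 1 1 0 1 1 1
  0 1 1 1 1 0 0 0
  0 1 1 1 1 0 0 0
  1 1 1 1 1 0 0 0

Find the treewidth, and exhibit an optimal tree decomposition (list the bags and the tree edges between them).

The largest bag has 5 vertices, giving width 4; this decomposition certifies tw(G) ≤ 4. On the other hand G contains the 5-clique {0, 2, 3, 4, 7}. A clique must lie in a single bag of any decomposition, so no decomposition can have width below 4. Combining the bounds, tw(G) = 4.

Treewidth 4.
Bags: B1 = {1, 2, 3, 4, 7}  B2 = {1, 2, 3, 4, 6}  B3 = {0, 2, 3, 4, 7}  B4 = {1, 2, 3, 4, 5}
Tree: B1–B2, B1–B3, B1–B4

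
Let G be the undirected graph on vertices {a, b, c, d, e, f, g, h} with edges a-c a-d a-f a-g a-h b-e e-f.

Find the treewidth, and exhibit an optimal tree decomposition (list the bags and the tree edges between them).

Treewidth 1.
One such decomposition:
Bags: B1 = {a, h}  B2 = {a, c}  B3 = {a, f}  B4 = {e, f}  B5 = {a, g}  B6 = {a, d}  B7 = {b, e}
Tree: B1–B2, B1–B3, B3–B4, B3–B5, B5–B6, B4–B7

Every bag has size at most 2, so the width is 2 − 1 = 1 and tw(G) ≤ 1. G has an edge, so its treewidth is at least 1. The upper and lower bounds meet at 1, so that is the treewidth.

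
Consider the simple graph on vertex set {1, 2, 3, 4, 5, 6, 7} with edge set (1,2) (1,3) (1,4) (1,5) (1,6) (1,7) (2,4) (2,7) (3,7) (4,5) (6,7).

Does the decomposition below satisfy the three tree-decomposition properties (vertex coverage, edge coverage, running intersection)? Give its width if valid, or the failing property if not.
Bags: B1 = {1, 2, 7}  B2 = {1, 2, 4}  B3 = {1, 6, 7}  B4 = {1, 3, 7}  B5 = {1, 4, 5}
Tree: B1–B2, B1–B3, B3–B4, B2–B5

Checking the three conditions: (i) the bags cover all of {1, 2, 3, 4, 5, 6, 7}; (ii) for each edge, some bag contains both endpoints; (iii) the bags containing any fixed vertex form a subtree. All hold, so the decomposition is valid with width 3 − 1 = 2.

Yes; width 2.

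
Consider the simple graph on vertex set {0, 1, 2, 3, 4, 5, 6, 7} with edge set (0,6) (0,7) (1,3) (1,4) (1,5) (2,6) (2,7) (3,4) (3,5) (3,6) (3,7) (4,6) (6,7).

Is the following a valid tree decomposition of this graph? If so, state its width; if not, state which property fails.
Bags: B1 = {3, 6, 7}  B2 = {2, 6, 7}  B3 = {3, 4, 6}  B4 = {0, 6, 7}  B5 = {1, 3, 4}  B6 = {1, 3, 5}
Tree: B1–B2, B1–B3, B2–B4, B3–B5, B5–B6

Yes; width 2.

Checking the three conditions: (i) the bags cover all of {0, 1, 2, 3, 4, 5, 6, 7}; (ii) for each edge, some bag contains both endpoints; (iii) the bags containing any fixed vertex form a subtree. All hold, so the decomposition is valid with width 3 − 1 = 2.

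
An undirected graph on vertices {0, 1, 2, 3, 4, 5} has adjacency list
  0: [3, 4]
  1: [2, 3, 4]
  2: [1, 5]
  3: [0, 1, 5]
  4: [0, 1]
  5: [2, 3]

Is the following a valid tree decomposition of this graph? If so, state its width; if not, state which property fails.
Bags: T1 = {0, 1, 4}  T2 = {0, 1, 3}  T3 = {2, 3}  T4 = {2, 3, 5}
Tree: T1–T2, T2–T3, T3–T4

No — edge (1,2) lies in no bag.

A tree decomposition must satisfy three properties: every vertex lies in some bag; for every edge, both endpoints lie together in some bag; and for every vertex, the bags containing it form a connected subtree. Here edge (1,2) lies in no bag, so the decomposition is invalid.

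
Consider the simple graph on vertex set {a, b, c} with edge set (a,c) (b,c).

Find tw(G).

A width-1 tree decomposition is:
Bags: B1 = {a, c}  B2 = {b, c}
Tree: B1–B2
The largest bag has 2 vertices, giving width 1; this decomposition certifies tw(G) ≤ 1. Any graph with an edge has treewidth ≥ 1, and G has the edge c–a. Hence tw(G) = 1 exactly.

1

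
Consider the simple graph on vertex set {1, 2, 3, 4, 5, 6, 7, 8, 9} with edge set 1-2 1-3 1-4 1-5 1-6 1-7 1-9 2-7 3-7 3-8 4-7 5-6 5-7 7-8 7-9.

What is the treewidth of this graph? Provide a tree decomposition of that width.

Treewidth 2.
One such decomposition:
Bags: B1 = {1, 5, 7}  B2 = {1, 3, 7}  B3 = {1, 4, 7}  B4 = {3, 7, 8}  B5 = {1, 2, 7}  B6 = {1, 5, 6}  B7 = {1, 7, 9}
Tree: B1–B2, B2–B3, B2–B4, B1–B5, B1–B6, B3–B7

The largest bag has 3 vertices, giving width 2; this decomposition certifies tw(G) ≤ 2. On the other hand G contains the 3-clique {3, 7, 8}. A clique must lie in a single bag of any decomposition, so no decomposition can have width below 2. Combining the bounds, tw(G) = 2.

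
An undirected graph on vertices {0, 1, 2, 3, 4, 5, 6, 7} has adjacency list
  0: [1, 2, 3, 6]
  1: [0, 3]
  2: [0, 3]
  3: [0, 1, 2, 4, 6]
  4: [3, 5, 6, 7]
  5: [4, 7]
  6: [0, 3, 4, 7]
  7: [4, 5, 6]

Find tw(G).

2

A width-2 tree decomposition is:
Bags: B1 = {0, 2, 3}  B2 = {0, 1, 3}  B3 = {0, 3, 6}  B4 = {3, 4, 6}  B5 = {4, 6, 7}  B6 = {4, 5, 7}
Tree: B1–B2, B2–B3, B3–B4, B4–B5, B5–B6
Each bag holds 3 vertices, so the decomposition has width 2, which upper-bounds the treewidth. For the lower bound, the 3 vertices {0, 1, 3} are pairwise adjacent, and any tree decomposition puts a clique entirely inside one bag — forcing width ≥ 2. Hence tw(G) = 2 exactly.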